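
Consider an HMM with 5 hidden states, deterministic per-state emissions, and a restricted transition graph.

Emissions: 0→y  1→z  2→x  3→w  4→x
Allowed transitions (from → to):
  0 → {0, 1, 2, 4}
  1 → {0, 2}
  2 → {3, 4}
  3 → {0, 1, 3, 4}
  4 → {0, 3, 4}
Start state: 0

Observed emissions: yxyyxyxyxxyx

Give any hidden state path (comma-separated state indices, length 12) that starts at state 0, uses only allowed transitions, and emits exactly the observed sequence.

0,4,0,0,4,0,4,0,2,4,0,2

  [0] y  {0}  => 0  start
  [1] x  {2,4}  => 4  0->4 ok
  [2] y  {0}  => 0  4->0 ok
  [3] y  {0}  => 0  0->0 ok
  [4] x  {2,4}  => 4  0->4 ok
  [5] y  {0}  => 0  4->0 ok
  [6] x  {2,4}  => 4  0->4 ok
  [7] y  {0}  => 0  4->0 ok
  [8] x  {2,4}  => 2  0->2 ok
  [9] x  {2,4}  => 4  2->4 ok
  [10] y  {0}  => 0  4->0 ok
  [11] x  {2,4}  => 2  0->2 ok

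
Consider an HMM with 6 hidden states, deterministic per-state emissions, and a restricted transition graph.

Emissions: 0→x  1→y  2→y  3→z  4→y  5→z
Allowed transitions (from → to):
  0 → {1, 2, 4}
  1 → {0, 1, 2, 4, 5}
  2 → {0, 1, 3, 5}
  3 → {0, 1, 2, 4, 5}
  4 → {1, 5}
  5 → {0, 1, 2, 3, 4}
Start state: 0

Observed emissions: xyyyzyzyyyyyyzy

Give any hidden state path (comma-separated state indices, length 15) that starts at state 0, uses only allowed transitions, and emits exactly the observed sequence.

  [0] x  {0}  => 0  start
  [1] y  {1,2,4}  => 4  0->4 ok
  [2] y  {1,2,4}  => 1  4->1 ok
  [3] y  {1,2,4}  => 4  1->4 ok
  [4] z  {3,5}  => 5  4->5 ok
  [5] y  {1,2,4}  => 2  5->2 ok
  [6] z  {3,5}  => 3  2->3 ok
  [7] y  {1,2,4}  => 4  3->4 ok
  [8] y  {1,2,4}  => 1  4->1 ok
  [9] y  {1,2,4}  => 2  1->2 ok
  [10] y  {1,2,4}  => 1  2->1 ok
  [11] y  {1,2,4}  => 1  1->1 ok
  [12] y  {1,2,4}  => 4  1->4 ok
  [13] z  {3,5}  => 5  4->5 ok
  [14] y  {1,2,4}  => 1  5->1 ok

0,4,1,4,5,2,3,4,1,2,1,1,4,5,1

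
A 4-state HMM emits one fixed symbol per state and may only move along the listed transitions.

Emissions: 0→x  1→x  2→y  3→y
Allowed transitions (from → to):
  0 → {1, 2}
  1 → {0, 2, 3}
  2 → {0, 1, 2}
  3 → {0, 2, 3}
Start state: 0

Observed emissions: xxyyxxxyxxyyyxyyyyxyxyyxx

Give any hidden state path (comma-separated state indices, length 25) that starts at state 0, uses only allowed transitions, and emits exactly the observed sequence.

0,1,2,2,0,1,0,2,0,1,2,2,2,1,3,3,2,2,1,2,1,2,2,1,0

  t0 'x' -> {0,1}, take 0 (start)
  t1 'x' -> {0,1}, take 1 (0->1 ok)
  t2 'y' -> {2,3}, take 2 (1->2 ok)
  t3 'y' -> {2,3}, take 2 (2->2 ok)
  t4 'x' -> {0,1}, take 0 (2->0 ok)
  t5 'x' -> {0,1}, take 1 (0->1 ok)
  t6 'x' -> {0,1}, take 0 (1->0 ok)
  t7 'y' -> {2,3}, take 2 (0->2 ok)
  t8 'x' -> {0,1}, take 0 (2->0 ok)
  t9 'x' -> {0,1}, take 1 (0->1 ok)
  t10 'y' -> {2,3}, take 2 (1->2 ok)
  t11 'y' -> {2,3}, take 2 (2->2 ok)
  t12 'y' -> {2,3}, take 2 (2->2 ok)
  t13 'x' -> {0,1}, take 1 (2->1 ok)
  t14 'y' -> {2,3}, take 3 (1->3 ok)
  t15 'y' -> {2,3}, take 3 (3->3 ok)
  t16 'y' -> {2,3}, take 2 (3->2 ok)
  t17 'y' -> {2,3}, take 2 (2->2 ok)
  t18 'x' -> {0,1}, take 1 (2->1 ok)
  t19 'y' -> {2,3}, take 2 (1->2 ok)
  t20 'x' -> {0,1}, take 1 (2->1 ok)
  t21 'y' -> {2,3}, take 2 (1->2 ok)
  t22 'y' -> {2,3}, take 2 (2->2 ok)
  t23 'x' -> {0,1}, take 1 (2->1 ok)
  t24 'x' -> {0,1}, take 0 (1->0 ok)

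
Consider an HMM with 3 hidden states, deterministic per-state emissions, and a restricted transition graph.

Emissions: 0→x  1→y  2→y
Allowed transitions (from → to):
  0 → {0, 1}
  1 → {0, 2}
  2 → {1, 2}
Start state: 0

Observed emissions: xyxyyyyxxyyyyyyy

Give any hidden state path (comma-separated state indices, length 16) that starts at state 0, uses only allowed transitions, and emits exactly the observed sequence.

  t0 'x' -> {0}, take 0 (start)
  t1 'y' -> {1,2}, take 1 (0->1 ok)
  t2 'x' -> {0}, take 0 (1->0 ok)
  t3 'y' -> {1,2}, take 1 (0->1 ok)
  t4 'y' -> {1,2}, take 2 (1->2 ok)
  t5 'y' -> {1,2}, take 2 (2->2 ok)
  t6 'y' -> {1,2}, take 1 (2->1 ok)
  t7 'x' -> {0}, take 0 (1->0 ok)
  t8 'x' -> {0}, take 0 (0->0 ok)
  t9 'y' -> {1,2}, take 1 (0->1 ok)
  t10 'y' -> {1,2}, take 2 (1->2 ok)
  t11 'y' -> {1,2}, take 1 (2->1 ok)
  t12 'y' -> {1,2}, take 2 (1->2 ok)
  t13 'y' -> {1,2}, take 2 (2->2 ok)
  t14 'y' -> {1,2}, take 2 (2->2 ok)
  t15 'y' -> {1,2}, take 1 (2->1 ok)

0,1,0,1,2,2,1,0,0,1,2,1,2,2,2,1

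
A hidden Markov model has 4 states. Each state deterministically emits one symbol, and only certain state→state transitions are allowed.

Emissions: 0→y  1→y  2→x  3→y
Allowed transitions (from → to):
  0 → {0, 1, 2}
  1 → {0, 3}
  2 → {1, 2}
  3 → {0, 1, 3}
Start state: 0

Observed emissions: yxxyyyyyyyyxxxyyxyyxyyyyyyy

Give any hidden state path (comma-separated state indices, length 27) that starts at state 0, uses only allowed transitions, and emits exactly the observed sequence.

  0: obs=y cand={0,1,3} pick 0 [start]
  1: obs=x cand={2} pick 2 [0->2 ok]
  2: obs=x cand={2} pick 2 [2->2 ok]
  3: obs=y cand={0,1,3} pick 1 [2->1 ok]
  4: obs=y cand={0,1,3} pick 0 [1->0 ok]
  5: obs=y cand={0,1,3} pick 1 [0->1 ok]
  6: obs=y cand={0,1,3} pick 3 [1->3 ok]
  7: obs=y cand={0,1,3} pick 0 [3->0 ok]
  8: obs=y cand={0,1,3} pick 1 [0->1 ok]
  9: obs=y cand={0,1,3} pick 0 [1->0 ok]
  10: obs=y cand={0,1,3} pick 0 [0->0 ok]
  11: obs=x cand={2} pick 2 [0->2 ok]
  12: obs=x cand={2} pick 2 [2->2 ok]
  13: obs=x cand={2} pick 2 [2->2 ok]
  14: obs=y cand={0,1,3} pick 1 [2->1 ok]
  15: obs=y cand={0,1,3} pick 0 [1->0 ok]
  16: obs=x cand={2} pick 2 [0->2 ok]
  17: obs=y cand={0,1,3} pick 1 [2->1 ok]
  18: obs=y cand={0,1,3} pick 0 [1->0 ok]
  19: obs=x cand={2} pick 2 [0->2 ok]
  20: obs=y cand={0,1,3} pick 1 [2->1 ok]
  21: obs=y cand={0,1,3} pick 3 [1->3 ok]
  22: obs=y cand={0,1,3} pick 3 [3->3 ok]
  23: obs=y cand={0,1,3} pick 0 [3->0 ok]
  24: obs=y cand={0,1,3} pick 1 [0->1 ok]
  25: obs=y cand={0,1,3} pick 3 [1->3 ok]
  26: obs=y cand={0,1,3} pick 3 [3->3 ok]

0,2,2,1,0,1,3,0,1,0,0,2,2,2,1,0,2,1,0,2,1,3,3,0,1,3,3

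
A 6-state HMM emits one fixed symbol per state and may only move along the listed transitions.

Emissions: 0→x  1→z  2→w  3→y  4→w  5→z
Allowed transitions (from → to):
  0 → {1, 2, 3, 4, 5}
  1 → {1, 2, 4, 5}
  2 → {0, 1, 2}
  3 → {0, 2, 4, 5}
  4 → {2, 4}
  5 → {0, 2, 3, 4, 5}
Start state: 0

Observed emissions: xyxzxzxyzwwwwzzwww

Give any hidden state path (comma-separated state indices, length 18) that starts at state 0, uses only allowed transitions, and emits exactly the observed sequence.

0,3,0,5,0,5,0,3,5,4,4,4,2,1,5,4,2,2

  pos 0: x in {0}, choose 0; start
  pos 1: y in {3}, choose 3; 0->3 ok
  pos 2: x in {0}, choose 0; 3->0 ok
  pos 3: z in {1,5}, choose 5; 0->5 ok
  pos 4: x in {0}, choose 0; 5->0 ok
  pos 5: z in {1,5}, choose 5; 0->5 ok
  pos 6: x in {0}, choose 0; 5->0 ok
  pos 7: y in {3}, choose 3; 0->3 ok
  pos 8: z in {1,5}, choose 5; 3->5 ok
  pos 9: w in {2,4}, choose 4; 5->4 ok
  pos 10: w in {2,4}, choose 4; 4->4 ok
  pos 11: w in {2,4}, choose 4; 4->4 ok
  pos 12: w in {2,4}, choose 2; 4->2 ok
  pos 13: z in {1,5}, choose 1; 2->1 ok
  pos 14: z in {1,5}, choose 5; 1->5 ok
  pos 15: w in {2,4}, choose 4; 5->4 ok
  pos 16: w in {2,4}, choose 2; 4->2 ok
  pos 17: w in {2,4}, choose 2; 2->2 ok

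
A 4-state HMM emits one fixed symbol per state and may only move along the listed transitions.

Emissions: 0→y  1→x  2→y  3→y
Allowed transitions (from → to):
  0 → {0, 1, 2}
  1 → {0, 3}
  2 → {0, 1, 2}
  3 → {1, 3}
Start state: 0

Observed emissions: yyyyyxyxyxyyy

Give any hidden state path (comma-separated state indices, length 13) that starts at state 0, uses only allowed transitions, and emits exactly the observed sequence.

0,0,2,0,2,1,3,1,3,1,0,0,0

  0: obs=y cand={0,2,3} pick 0 [start]
  1: obs=y cand={0,2,3} pick 0 [0->0 ok]
  2: obs=y cand={0,2,3} pick 2 [0->2 ok]
  3: obs=y cand={0,2,3} pick 0 [2->0 ok]
  4: obs=y cand={0,2,3} pick 2 [0->2 ok]
  5: obs=x cand={1} pick 1 [2->1 ok]
  6: obs=y cand={0,2,3} pick 3 [1->3 ok]
  7: obs=x cand={1} pick 1 [3->1 ok]
  8: obs=y cand={0,2,3} pick 3 [1->3 ok]
  9: obs=x cand={1} pick 1 [3->1 ok]
  10: obs=y cand={0,2,3} pick 0 [1->0 ok]
  11: obs=y cand={0,2,3} pick 0 [0->0 ok]
  12: obs=y cand={0,2,3} pick 0 [0->0 ok]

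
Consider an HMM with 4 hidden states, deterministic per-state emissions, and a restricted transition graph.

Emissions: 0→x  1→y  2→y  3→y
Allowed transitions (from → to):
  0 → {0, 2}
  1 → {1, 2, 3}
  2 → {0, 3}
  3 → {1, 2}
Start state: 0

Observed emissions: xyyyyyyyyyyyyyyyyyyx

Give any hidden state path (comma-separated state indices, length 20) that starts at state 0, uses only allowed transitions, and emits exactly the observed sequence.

  [0] x  {0}  => 0  start
  [1] y  {1,2,3}  => 2  0->2 ok
  [2] y  {1,2,3}  => 3  2->3 ok
  [3] y  {1,2,3}  => 1  3->1 ok
  [4] y  {1,2,3}  => 3  1->3 ok
  [5] y  {1,2,3}  => 1  3->1 ok
  [6] y  {1,2,3}  => 3  1->3 ok
  [7] y  {1,2,3}  => 1  3->1 ok
  [8] y  {1,2,3}  => 3  1->3 ok
  [9] y  {1,2,3}  => 2  3->2 ok
  [10] y  {1,2,3}  => 3  2->3 ok
  [11] y  {1,2,3}  => 2  3->2 ok
  [12] y  {1,2,3}  => 3  2->3 ok
  [13] y  {1,2,3}  => 2  3->2 ok
  [14] y  {1,2,3}  => 3  2->3 ok
  [15] y  {1,2,3}  => 1  3->1 ok
  [16] y  {1,2,3}  => 3  1->3 ok
  [17] y  {1,2,3}  => 1  3->1 ok
  [18] y  {1,2,3}  => 2  1->2 ok
  [19] x  {0}  => 0  2->0 ok

0,2,3,1,3,1,3,1,3,2,3,2,3,2,3,1,3,1,2,0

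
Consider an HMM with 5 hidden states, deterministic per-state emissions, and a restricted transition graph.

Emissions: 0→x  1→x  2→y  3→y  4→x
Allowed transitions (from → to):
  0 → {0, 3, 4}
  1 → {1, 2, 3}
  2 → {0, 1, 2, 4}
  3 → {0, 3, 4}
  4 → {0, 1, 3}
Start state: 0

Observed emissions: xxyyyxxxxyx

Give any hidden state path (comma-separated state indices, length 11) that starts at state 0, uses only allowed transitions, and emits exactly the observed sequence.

  t0 'x' -> {0,1,4}, take 0 (start)
  t1 'x' -> {0,1,4}, take 4 (0->4 ok)
  t2 'y' -> {2,3}, take 3 (4->3 ok)
  t3 'y' -> {2,3}, take 3 (3->3 ok)
  t4 'y' -> {2,3}, take 3 (3->3 ok)
  t5 'x' -> {0,1,4}, take 4 (3->4 ok)
  t6 'x' -> {0,1,4}, take 0 (4->0 ok)
  t7 'x' -> {0,1,4}, take 4 (0->4 ok)
  t8 'x' -> {0,1,4}, take 0 (4->0 ok)
  t9 'y' -> {2,3}, take 3 (0->3 ok)
  t10 'x' -> {0,1,4}, take 0 (3->0 ok)

0,4,3,3,3,4,0,4,0,3,0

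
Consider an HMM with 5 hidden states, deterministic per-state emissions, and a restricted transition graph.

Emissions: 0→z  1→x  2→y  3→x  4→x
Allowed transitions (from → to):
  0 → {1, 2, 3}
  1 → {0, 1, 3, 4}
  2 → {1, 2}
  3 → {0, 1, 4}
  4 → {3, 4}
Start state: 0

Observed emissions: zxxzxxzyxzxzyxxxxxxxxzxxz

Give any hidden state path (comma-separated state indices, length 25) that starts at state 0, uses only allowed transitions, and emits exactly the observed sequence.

0,1,1,0,1,3,0,2,1,0,3,0,2,1,4,3,4,4,3,4,3,0,1,3,0

  [0] z  {0}  => 0  start
  [1] x  {1,3,4}  => 1  0->1 ok
  [2] x  {1,3,4}  => 1  1->1 ok
  [3] z  {0}  => 0  1->0 ok
  [4] x  {1,3,4}  => 1  0->1 ok
  [5] x  {1,3,4}  => 3  1->3 ok
  [6] z  {0}  => 0  3->0 ok
  [7] y  {2}  => 2  0->2 ok
  [8] x  {1,3,4}  => 1  2->1 ok
  [9] z  {0}  => 0  1->0 ok
  [10] x  {1,3,4}  => 3  0->3 ok
  [11] z  {0}  => 0  3->0 ok
  [12] y  {2}  => 2  0->2 ok
  [13] x  {1,3,4}  => 1  2->1 ok
  [14] x  {1,3,4}  => 4  1->4 ok
  [15] x  {1,3,4}  => 3  4->3 ok
  [16] x  {1,3,4}  => 4  3->4 ok
  [17] x  {1,3,4}  => 4  4->4 ok
  [18] x  {1,3,4}  => 3  4->3 ok
  [19] x  {1,3,4}  => 4  3->4 ok
  [20] x  {1,3,4}  => 3  4->3 ok
  [21] z  {0}  => 0  3->0 ok
  [22] x  {1,3,4}  => 1  0->1 ok
  [23] x  {1,3,4}  => 3  1->3 ok
  [24] z  {0}  => 0  3->0 ok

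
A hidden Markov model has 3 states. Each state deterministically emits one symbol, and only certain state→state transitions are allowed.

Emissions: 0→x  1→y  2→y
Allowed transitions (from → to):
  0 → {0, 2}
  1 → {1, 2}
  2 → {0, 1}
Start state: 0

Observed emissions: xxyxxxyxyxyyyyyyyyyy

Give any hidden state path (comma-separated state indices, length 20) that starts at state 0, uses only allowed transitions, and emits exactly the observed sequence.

  [0] x  {0}  => 0  start
  [1] x  {0}  => 0  0->0 ok
  [2] y  {1,2}  => 2  0->2 ok
  [3] x  {0}  => 0  2->0 ok
  [4] x  {0}  => 0  0->0 ok
  [5] x  {0}  => 0  0->0 ok
  [6] y  {1,2}  => 2  0->2 ok
  [7] x  {0}  => 0  2->0 ok
  [8] y  {1,2}  => 2  0->2 ok
  [9] x  {0}  => 0  2->0 ok
  [10] y  {1,2}  => 2  0->2 ok
  [11] y  {1,2}  => 1  2->1 ok
  [12] y  {1,2}  => 2  1->2 ok
  [13] y  {1,2}  => 1  2->1 ok
  [14] y  {1,2}  => 1  1->1 ok
  [15] y  {1,2}  => 1  1->1 ok
  [16] y  {1,2}  => 1  1->1 ok
  [17] y  {1,2}  => 1  1->1 ok
  [18] y  {1,2}  => 1  1->1 ok
  [19] y  {1,2}  => 1  1->1 ok

0,0,2,0,0,0,2,0,2,0,2,1,2,1,1,1,1,1,1,1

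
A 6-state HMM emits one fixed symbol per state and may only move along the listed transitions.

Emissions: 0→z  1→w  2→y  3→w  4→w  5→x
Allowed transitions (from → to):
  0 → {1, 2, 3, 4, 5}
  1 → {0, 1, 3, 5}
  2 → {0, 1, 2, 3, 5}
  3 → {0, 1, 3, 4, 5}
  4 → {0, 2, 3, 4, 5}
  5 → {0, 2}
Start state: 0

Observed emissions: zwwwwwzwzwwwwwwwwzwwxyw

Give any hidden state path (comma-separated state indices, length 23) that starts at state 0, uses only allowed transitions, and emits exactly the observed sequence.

0,1,3,4,3,3,0,4,0,1,3,3,4,4,4,3,4,0,3,1,5,2,3

  t0 'z' -> {0}, take 0 (start)
  t1 'w' -> {1,3,4}, take 1 (0->1 ok)
  t2 'w' -> {1,3,4}, take 3 (1->3 ok)
  t3 'w' -> {1,3,4}, take 4 (3->4 ok)
  t4 'w' -> {1,3,4}, take 3 (4->3 ok)
  t5 'w' -> {1,3,4}, take 3 (3->3 ok)
  t6 'z' -> {0}, take 0 (3->0 ok)
  t7 'w' -> {1,3,4}, take 4 (0->4 ok)
  t8 'z' -> {0}, take 0 (4->0 ok)
  t9 'w' -> {1,3,4}, take 1 (0->1 ok)
  t10 'w' -> {1,3,4}, take 3 (1->3 ok)
  t11 'w' -> {1,3,4}, take 3 (3->3 ok)
  t12 'w' -> {1,3,4}, take 4 (3->4 ok)
  t13 'w' -> {1,3,4}, take 4 (4->4 ok)
  t14 'w' -> {1,3,4}, take 4 (4->4 ok)
  t15 'w' -> {1,3,4}, take 3 (4->3 ok)
  t16 'w' -> {1,3,4}, take 4 (3->4 ok)
  t17 'z' -> {0}, take 0 (4->0 ok)
  t18 'w' -> {1,3,4}, take 3 (0->3 ok)
  t19 'w' -> {1,3,4}, take 1 (3->1 ok)
  t20 'x' -> {5}, take 5 (1->5 ok)
  t21 'y' -> {2}, take 2 (5->2 ok)
  t22 'w' -> {1,3,4}, take 3 (2->3 ok)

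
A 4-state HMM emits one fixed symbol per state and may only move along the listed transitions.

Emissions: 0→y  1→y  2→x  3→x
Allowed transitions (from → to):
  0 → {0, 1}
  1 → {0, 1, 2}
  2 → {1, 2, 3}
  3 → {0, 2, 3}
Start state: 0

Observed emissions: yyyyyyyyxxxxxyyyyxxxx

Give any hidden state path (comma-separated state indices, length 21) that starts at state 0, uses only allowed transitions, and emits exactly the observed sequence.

0,0,0,0,1,0,0,1,2,3,2,3,3,0,0,0,1,2,3,3,3

  pos 0: y in {0,1}, choose 0; start
  pos 1: y in {0,1}, choose 0; 0->0 ok
  pos 2: y in {0,1}, choose 0; 0->0 ok
  pos 3: y in {0,1}, choose 0; 0->0 ok
  pos 4: y in {0,1}, choose 1; 0->1 ok
  pos 5: y in {0,1}, choose 0; 1->0 ok
  pos 6: y in {0,1}, choose 0; 0->0 ok
  pos 7: y in {0,1}, choose 1; 0->1 ok
  pos 8: x in {2,3}, choose 2; 1->2 ok
  pos 9: x in {2,3}, choose 3; 2->3 ok
  pos 10: x in {2,3}, choose 2; 3->2 ok
  pos 11: x in {2,3}, choose 3; 2->3 ok
  pos 12: x in {2,3}, choose 3; 3->3 ok
  pos 13: y in {0,1}, choose 0; 3->0 ok
  pos 14: y in {0,1}, choose 0; 0->0 ok
  pos 15: y in {0,1}, choose 0; 0->0 ok
  pos 16: y in {0,1}, choose 1; 0->1 ok
  pos 17: x in {2,3}, choose 2; 1->2 ok
  pos 18: x in {2,3}, choose 3; 2->3 ok
  pos 19: x in {2,3}, choose 3; 3->3 ok
  pos 20: x in {2,3}, choose 3; 3->3 ok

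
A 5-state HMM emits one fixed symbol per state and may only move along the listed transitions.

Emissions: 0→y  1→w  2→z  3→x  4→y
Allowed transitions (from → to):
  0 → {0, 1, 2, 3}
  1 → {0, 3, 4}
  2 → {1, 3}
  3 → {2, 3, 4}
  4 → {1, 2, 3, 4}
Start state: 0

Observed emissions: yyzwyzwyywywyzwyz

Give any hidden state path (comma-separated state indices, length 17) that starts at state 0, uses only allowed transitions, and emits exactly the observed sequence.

  t0 'y' -> {0,4}, take 0 (start)
  t1 'y' -> {0,4}, take 0 (0->0 ok)
  t2 'z' -> {2}, take 2 (0->2 ok)
  t3 'w' -> {1}, take 1 (2->1 ok)
  t4 'y' -> {0,4}, take 4 (1->4 ok)
  t5 'z' -> {2}, take 2 (4->2 ok)
  t6 'w' -> {1}, take 1 (2->1 ok)
  t7 'y' -> {0,4}, take 0 (1->0 ok)
  t8 'y' -> {0,4}, take 0 (0->0 ok)
  t9 'w' -> {1}, take 1 (0->1 ok)
  t10 'y' -> {0,4}, take 0 (1->0 ok)
  t11 'w' -> {1}, take 1 (0->1 ok)
  t12 'y' -> {0,4}, take 4 (1->4 ok)
  t13 'z' -> {2}, take 2 (4->2 ok)
  t14 'w' -> {1}, take 1 (2->1 ok)
  t15 'y' -> {0,4}, take 0 (1->0 ok)
  t16 'z' -> {2}, take 2 (0->2 ok)

0,0,2,1,4,2,1,0,0,1,0,1,4,2,1,0,2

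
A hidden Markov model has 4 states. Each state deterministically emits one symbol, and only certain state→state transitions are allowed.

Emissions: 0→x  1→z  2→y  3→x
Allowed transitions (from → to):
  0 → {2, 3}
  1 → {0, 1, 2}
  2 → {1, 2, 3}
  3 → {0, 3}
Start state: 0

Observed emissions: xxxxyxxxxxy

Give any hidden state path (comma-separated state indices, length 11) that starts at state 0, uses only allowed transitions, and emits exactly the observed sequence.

  [0] x  {0,3}  => 0  start
  [1] x  {0,3}  => 3  0->3 ok
  [2] x  {0,3}  => 3  3->3 ok
  [3] x  {0,3}  => 0  3->0 ok
  [4] y  {2}  => 2  0->2 ok
  [5] x  {0,3}  => 3  2->3 ok
  [6] x  {0,3}  => 3  3->3 ok
  [7] x  {0,3}  => 0  3->0 ok
  [8] x  {0,3}  => 3  0->3 ok
  [9] x  {0,3}  => 0  3->0 ok
  [10] y  {2}  => 2  0->2 ok

0,3,3,0,2,3,3,0,3,0,2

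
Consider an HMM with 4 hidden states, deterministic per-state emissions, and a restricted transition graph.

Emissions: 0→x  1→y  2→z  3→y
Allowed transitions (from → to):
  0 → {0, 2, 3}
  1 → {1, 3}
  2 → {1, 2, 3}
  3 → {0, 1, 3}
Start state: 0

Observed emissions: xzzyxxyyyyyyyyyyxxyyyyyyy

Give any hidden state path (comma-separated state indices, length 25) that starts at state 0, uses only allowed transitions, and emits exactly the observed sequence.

0,2,2,3,0,0,3,1,3,1,3,1,3,3,1,3,0,0,3,3,3,1,1,1,3

  [0] x  {0}  => 0  start
  [1] z  {2}  => 2  0->2 ok
  [2] z  {2}  => 2  2->2 ok
  [3] y  {1,3}  => 3  2->3 ok
  [4] x  {0}  => 0  3->0 ok
  [5] x  {0}  => 0  0->0 ok
  [6] y  {1,3}  => 3  0->3 ok
  [7] y  {1,3}  => 1  3->1 ok
  [8] y  {1,3}  => 3  1->3 ok
  [9] y  {1,3}  => 1  3->1 ok
  [10] y  {1,3}  => 3  1->3 ok
  [11] y  {1,3}  => 1  3->1 ok
  [12] y  {1,3}  => 3  1->3 ok
  [13] y  {1,3}  => 3  3->3 ok
  [14] y  {1,3}  => 1  3->1 ok
  [15] y  {1,3}  => 3  1->3 ok
  [16] x  {0}  => 0  3->0 ok
  [17] x  {0}  => 0  0->0 ok
  [18] y  {1,3}  => 3  0->3 ok
  [19] y  {1,3}  => 3  3->3 ok
  [20] y  {1,3}  => 3  3->3 ok
  [21] y  {1,3}  => 1  3->1 ok
  [22] y  {1,3}  => 1  1->1 ok
  [23] y  {1,3}  => 1  1->1 ok
  [24] y  {1,3}  => 3  1->3 ok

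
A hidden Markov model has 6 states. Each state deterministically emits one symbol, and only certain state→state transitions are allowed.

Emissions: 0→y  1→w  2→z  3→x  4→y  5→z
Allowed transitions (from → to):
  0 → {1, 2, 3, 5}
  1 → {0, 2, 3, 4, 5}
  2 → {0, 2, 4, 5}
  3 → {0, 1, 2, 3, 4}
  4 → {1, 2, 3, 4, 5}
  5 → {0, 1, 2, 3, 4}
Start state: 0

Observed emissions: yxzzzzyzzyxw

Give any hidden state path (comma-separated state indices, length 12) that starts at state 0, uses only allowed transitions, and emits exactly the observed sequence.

  0: obs=y cand={0,4} pick 0 [start]
  1: obs=x cand={3} pick 3 [0->3 ok]
  2: obs=z cand={2,5} pick 2 [3->2 ok]
  3: obs=z cand={2,5} pick 2 [2->2 ok]
  4: obs=z cand={2,5} pick 2 [2->2 ok]
  5: obs=z cand={2,5} pick 5 [2->5 ok]
  6: obs=y cand={0,4} pick 0 [5->0 ok]
  7: obs=z cand={2,5} pick 2 [0->2 ok]
  8: obs=z cand={2,5} pick 5 [2->5 ok]
  9: obs=y cand={0,4} pick 0 [5->0 ok]
  10: obs=x cand={3} pick 3 [0->3 ok]
  11: obs=w cand={1} pick 1 [3->1 ok]

0,3,2,2,2,5,0,2,5,0,3,1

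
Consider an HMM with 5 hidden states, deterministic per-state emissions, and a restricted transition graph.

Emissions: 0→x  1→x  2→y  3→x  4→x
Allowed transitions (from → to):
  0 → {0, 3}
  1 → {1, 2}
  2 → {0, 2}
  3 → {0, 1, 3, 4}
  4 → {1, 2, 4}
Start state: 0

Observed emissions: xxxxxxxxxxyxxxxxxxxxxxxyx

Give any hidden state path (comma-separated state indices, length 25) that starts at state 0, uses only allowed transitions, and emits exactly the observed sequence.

  pos 0: x in {0,1,3,4}, choose 0; start
  pos 1: x in {0,1,3,4}, choose 0; 0->0 ok
  pos 2: x in {0,1,3,4}, choose 3; 0->3 ok
  pos 3: x in {0,1,3,4}, choose 3; 3->3 ok
  pos 4: x in {0,1,3,4}, choose 3; 3->3 ok
  pos 5: x in {0,1,3,4}, choose 4; 3->4 ok
  pos 6: x in {0,1,3,4}, choose 1; 4->1 ok
  pos 7: x in {0,1,3,4}, choose 1; 1->1 ok
  pos 8: x in {0,1,3,4}, choose 1; 1->1 ok
  pos 9: x in {0,1,3,4}, choose 1; 1->1 ok
  pos 10: y in {2}, choose 2; 1->2 ok
  pos 11: x in {0,1,3,4}, choose 0; 2->0 ok
  pos 12: x in {0,1,3,4}, choose 3; 0->3 ok
  pos 13: x in {0,1,3,4}, choose 0; 3->0 ok
  pos 14: x in {0,1,3,4}, choose 0; 0->0 ok
  pos 15: x in {0,1,3,4}, choose 0; 0->0 ok
  pos 16: x in {0,1,3,4}, choose 0; 0->0 ok
  pos 17: x in {0,1,3,4}, choose 3; 0->3 ok
  pos 18: x in {0,1,3,4}, choose 3; 3->3 ok
  pos 19: x in {0,1,3,4}, choose 3; 3->3 ok
  pos 20: x in {0,1,3,4}, choose 3; 3->3 ok
  pos 21: x in {0,1,3,4}, choose 3; 3->3 ok
  pos 22: x in {0,1,3,4}, choose 1; 3->1 ok
  pos 23: y in {2}, choose 2; 1->2 ok
  pos 24: x in {0,1,3,4}, choose 0; 2->0 ok

0,0,3,3,3,4,1,1,1,1,2,0,3,0,0,0,0,3,3,3,3,3,1,2,0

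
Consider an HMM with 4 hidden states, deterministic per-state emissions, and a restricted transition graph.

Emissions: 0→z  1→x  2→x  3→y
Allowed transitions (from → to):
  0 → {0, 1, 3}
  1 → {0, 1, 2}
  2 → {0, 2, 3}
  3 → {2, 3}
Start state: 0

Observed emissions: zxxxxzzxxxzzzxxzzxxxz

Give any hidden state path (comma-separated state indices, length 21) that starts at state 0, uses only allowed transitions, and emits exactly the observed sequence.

  t0 'z' -> {0}, take 0 (start)
  t1 'x' -> {1,2}, take 1 (0->1 ok)
  t2 'x' -> {1,2}, take 1 (1->1 ok)
  t3 'x' -> {1,2}, take 1 (1->1 ok)
  t4 'x' -> {1,2}, take 1 (1->1 ok)
  t5 'z' -> {0}, take 0 (1->0 ok)
  t6 'z' -> {0}, take 0 (0->0 ok)
  t7 'x' -> {1,2}, take 1 (0->1 ok)
  t8 'x' -> {1,2}, take 1 (1->1 ok)
  t9 'x' -> {1,2}, take 2 (1->2 ok)
  t10 'z' -> {0}, take 0 (2->0 ok)
  t11 'z' -> {0}, take 0 (0->0 ok)
  t12 'z' -> {0}, take 0 (0->0 ok)
  t13 'x' -> {1,2}, take 1 (0->1 ok)
  t14 'x' -> {1,2}, take 2 (1->2 ok)
  t15 'z' -> {0}, take 0 (2->0 ok)
  t16 'z' -> {0}, take 0 (0->0 ok)
  t17 'x' -> {1,2}, take 1 (0->1 ok)
  t18 'x' -> {1,2}, take 1 (1->1 ok)
  t19 'x' -> {1,2}, take 1 (1->1 ok)
  t20 'z' -> {0}, take 0 (1->0 ok)

0,1,1,1,1,0,0,1,1,2,0,0,0,1,2,0,0,1,1,1,0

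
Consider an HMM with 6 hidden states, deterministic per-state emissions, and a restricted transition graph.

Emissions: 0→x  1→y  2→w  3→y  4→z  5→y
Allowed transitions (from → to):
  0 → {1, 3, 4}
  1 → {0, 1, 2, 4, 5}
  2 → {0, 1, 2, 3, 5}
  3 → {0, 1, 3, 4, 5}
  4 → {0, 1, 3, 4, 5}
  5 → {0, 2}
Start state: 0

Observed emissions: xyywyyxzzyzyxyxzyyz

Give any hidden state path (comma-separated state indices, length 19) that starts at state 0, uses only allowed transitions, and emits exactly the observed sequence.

0,3,5,2,3,5,0,4,4,3,4,5,0,3,0,4,3,3,4

  t0 'x' -> {0}, take 0 (start)
  t1 'y' -> {1,3,5}, take 3 (0->3 ok)
  t2 'y' -> {1,3,5}, take 5 (3->5 ok)
  t3 'w' -> {2}, take 2 (5->2 ok)
  t4 'y' -> {1,3,5}, take 3 (2->3 ok)
  t5 'y' -> {1,3,5}, take 5 (3->5 ok)
  t6 'x' -> {0}, take 0 (5->0 ok)
  t7 'z' -> {4}, take 4 (0->4 ok)
  t8 'z' -> {4}, take 4 (4->4 ok)
  t9 'y' -> {1,3,5}, take 3 (4->3 ok)
  t10 'z' -> {4}, take 4 (3->4 ok)
  t11 'y' -> {1,3,5}, take 5 (4->5 ok)
  t12 'x' -> {0}, take 0 (5->0 ok)
  t13 'y' -> {1,3,5}, take 3 (0->3 ok)
  t14 'x' -> {0}, take 0 (3->0 ok)
  t15 'z' -> {4}, take 4 (0->4 ok)
  t16 'y' -> {1,3,5}, take 3 (4->3 ok)
  t17 'y' -> {1,3,5}, take 3 (3->3 ok)
  t18 'z' -> {4}, take 4 (3->4 ok)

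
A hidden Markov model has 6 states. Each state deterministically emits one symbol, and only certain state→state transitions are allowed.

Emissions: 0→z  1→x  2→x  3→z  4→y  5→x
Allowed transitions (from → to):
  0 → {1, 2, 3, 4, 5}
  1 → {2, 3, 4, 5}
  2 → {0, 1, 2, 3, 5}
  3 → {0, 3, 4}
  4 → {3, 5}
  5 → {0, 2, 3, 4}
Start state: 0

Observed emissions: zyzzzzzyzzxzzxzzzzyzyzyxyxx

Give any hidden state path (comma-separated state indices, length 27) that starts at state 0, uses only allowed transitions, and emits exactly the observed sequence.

0,4,3,3,3,3,3,4,3,0,2,3,0,1,3,0,3,0,4,3,4,3,4,5,4,5,2

  t0 'z' -> {0,3}, take 0 (start)
  t1 'y' -> {4}, take 4 (0->4 ok)
  t2 'z' -> {0,3}, take 3 (4->3 ok)
  t3 'z' -> {0,3}, take 3 (3->3 ok)
  t4 'z' -> {0,3}, take 3 (3->3 ok)
  t5 'z' -> {0,3}, take 3 (3->3 ok)
  t6 'z' -> {0,3}, take 3 (3->3 ok)
  t7 'y' -> {4}, take 4 (3->4 ok)
  t8 'z' -> {0,3}, take 3 (4->3 ok)
  t9 'z' -> {0,3}, take 0 (3->0 ok)
  t10 'x' -> {1,2,5}, take 2 (0->2 ok)
  t11 'z' -> {0,3}, take 3 (2->3 ok)
  t12 'z' -> {0,3}, take 0 (3->0 ok)
  t13 'x' -> {1,2,5}, take 1 (0->1 ok)
  t14 'z' -> {0,3}, take 3 (1->3 ok)
  t15 'z' -> {0,3}, take 0 (3->0 ok)
  t16 'z' -> {0,3}, take 3 (0->3 ok)
  t17 'z' -> {0,3}, take 0 (3->0 ok)
  t18 'y' -> {4}, take 4 (0->4 ok)
  t19 'z' -> {0,3}, take 3 (4->3 ok)
  t20 'y' -> {4}, take 4 (3->4 ok)
  t21 'z' -> {0,3}, take 3 (4->3 ok)
  t22 'y' -> {4}, take 4 (3->4 ok)
  t23 'x' -> {1,2,5}, take 5 (4->5 ok)
  t24 'y' -> {4}, take 4 (5->4 ok)
  t25 'x' -> {1,2,5}, take 5 (4->5 ok)
  t26 'x' -> {1,2,5}, take 2 (5->2 ok)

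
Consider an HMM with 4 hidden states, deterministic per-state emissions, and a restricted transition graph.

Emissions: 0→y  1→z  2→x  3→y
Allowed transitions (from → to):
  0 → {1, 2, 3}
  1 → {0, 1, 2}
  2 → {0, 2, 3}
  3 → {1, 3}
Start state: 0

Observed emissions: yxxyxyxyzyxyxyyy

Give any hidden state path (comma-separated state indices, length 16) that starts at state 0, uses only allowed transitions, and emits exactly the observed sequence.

0,2,2,0,2,0,2,3,1,0,2,0,2,3,3,3

  [0] y  {0,3}  => 0  start
  [1] x  {2}  => 2  0->2 ok
  [2] x  {2}  => 2  2->2 ok
  [3] y  {0,3}  => 0  2->0 ok
  [4] x  {2}  => 2  0->2 ok
  [5] y  {0,3}  => 0  2->0 ok
  [6] x  {2}  => 2  0->2 ok
  [7] y  {0,3}  => 3  2->3 ok
  [8] z  {1}  => 1  3->1 ok
  [9] y  {0,3}  => 0  1->0 ok
  [10] x  {2}  => 2  0->2 ok
  [11] y  {0,3}  => 0  2->0 ok
  [12] x  {2}  => 2  0->2 ok
  [13] y  {0,3}  => 3  2->3 ok
  [14] y  {0,3}  => 3  3->3 ok
  [15] y  {0,3}  => 3  3->3 ok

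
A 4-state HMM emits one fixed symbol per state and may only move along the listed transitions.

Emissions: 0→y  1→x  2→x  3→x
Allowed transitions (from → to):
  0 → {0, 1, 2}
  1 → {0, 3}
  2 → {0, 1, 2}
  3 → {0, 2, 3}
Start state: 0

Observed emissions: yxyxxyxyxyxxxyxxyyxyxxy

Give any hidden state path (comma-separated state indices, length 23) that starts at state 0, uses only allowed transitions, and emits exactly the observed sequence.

0,1,0,2,2,0,1,0,1,0,2,2,2,0,2,1,0,0,1,0,2,1,0

  t0 'y' -> {0}, take 0 (start)
  t1 'x' -> {1,2,3}, take 1 (0->1 ok)
  t2 'y' -> {0}, take 0 (1->0 ok)
  t3 'x' -> {1,2,3}, take 2 (0->2 ok)
  t4 'x' -> {1,2,3}, take 2 (2->2 ok)
  t5 'y' -> {0}, take 0 (2->0 ok)
  t6 'x' -> {1,2,3}, take 1 (0->1 ok)
  t7 'y' -> {0}, take 0 (1->0 ok)
  t8 'x' -> {1,2,3}, take 1 (0->1 ok)
  t9 'y' -> {0}, take 0 (1->0 ok)
  t10 'x' -> {1,2,3}, take 2 (0->2 ok)
  t11 'x' -> {1,2,3}, take 2 (2->2 ok)
  t12 'x' -> {1,2,3}, take 2 (2->2 ok)
  t13 'y' -> {0}, take 0 (2->0 ok)
  t14 'x' -> {1,2,3}, take 2 (0->2 ok)
  t15 'x' -> {1,2,3}, take 1 (2->1 ok)
  t16 'y' -> {0}, take 0 (1->0 ok)
  t17 'y' -> {0}, take 0 (0->0 ok)
  t18 'x' -> {1,2,3}, take 1 (0->1 ok)
  t19 'y' -> {0}, take 0 (1->0 ok)
  t20 'x' -> {1,2,3}, take 2 (0->2 ok)
  t21 'x' -> {1,2,3}, take 1 (2->1 ok)
  t22 'y' -> {0}, take 0 (1->0 ok)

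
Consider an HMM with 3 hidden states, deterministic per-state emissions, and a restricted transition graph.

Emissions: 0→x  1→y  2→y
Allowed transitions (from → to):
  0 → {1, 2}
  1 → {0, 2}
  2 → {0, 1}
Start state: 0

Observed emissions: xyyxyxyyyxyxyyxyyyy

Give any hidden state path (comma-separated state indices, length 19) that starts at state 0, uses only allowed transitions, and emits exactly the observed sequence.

0,1,2,0,2,0,1,2,1,0,1,0,1,2,0,1,2,1,2

  0: obs=x cand={0} pick 0 [start]
  1: obs=y cand={1,2} pick 1 [0->1 ok]
  2: obs=y cand={1,2} pick 2 [1->2 ok]
  3: obs=x cand={0} pick 0 [2->0 ok]
  4: obs=y cand={1,2} pick 2 [0->2 ok]
  5: obs=x cand={0} pick 0 [2->0 ok]
  6: obs=y cand={1,2} pick 1 [0->1 ok]
  7: obs=y cand={1,2} pick 2 [1->2 ok]
  8: obs=y cand={1,2} pick 1 [2->1 ok]
  9: obs=x cand={0} pick 0 [1->0 ok]
  10: obs=y cand={1,2} pick 1 [0->1 ok]
  11: obs=x cand={0} pick 0 [1->0 ok]
  12: obs=y cand={1,2} pick 1 [0->1 ok]
  13: obs=y cand={1,2} pick 2 [1->2 ok]
  14: obs=x cand={0} pick 0 [2->0 ok]
  15: obs=y cand={1,2} pick 1 [0->1 ok]
  16: obs=y cand={1,2} pick 2 [1->2 ok]
  17: obs=y cand={1,2} pick 1 [2->1 ok]
  18: obs=y cand={1,2} pick 2 [1->2 ok]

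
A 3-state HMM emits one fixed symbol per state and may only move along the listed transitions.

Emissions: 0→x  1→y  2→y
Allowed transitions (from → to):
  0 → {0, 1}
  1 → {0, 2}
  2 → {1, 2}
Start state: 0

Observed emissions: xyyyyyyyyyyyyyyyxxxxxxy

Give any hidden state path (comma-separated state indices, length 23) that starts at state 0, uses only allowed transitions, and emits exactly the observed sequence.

0,1,2,2,2,2,1,2,2,2,1,2,2,1,2,1,0,0,0,0,0,0,1

  pos 0: x in {0}, choose 0; start
  pos 1: y in {1,2}, choose 1; 0->1 ok
  pos 2: y in {1,2}, choose 2; 1->2 ok
  pos 3: y in {1,2}, choose 2; 2->2 ok
  pos 4: y in {1,2}, choose 2; 2->2 ok
  pos 5: y in {1,2}, choose 2; 2->2 ok
  pos 6: y in {1,2}, choose 1; 2->1 ok
  pos 7: y in {1,2}, choose 2; 1->2 ok
  pos 8: y in {1,2}, choose 2; 2->2 ok
  pos 9: y in {1,2}, choose 2; 2->2 ok
  pos 10: y in {1,2}, choose 1; 2->1 ok
  pos 11: y in {1,2}, choose 2; 1->2 ok
  pos 12: y in {1,2}, choose 2; 2->2 ok
  pos 13: y in {1,2}, choose 1; 2->1 ok
  pos 14: y in {1,2}, choose 2; 1->2 ok
  pos 15: y in {1,2}, choose 1; 2->1 ok
  pos 16: x in {0}, choose 0; 1->0 ok
  pos 17: x in {0}, choose 0; 0->0 ok
  pos 18: x in {0}, choose 0; 0->0 ok
  pos 19: x in {0}, choose 0; 0->0 ok
  pos 20: x in {0}, choose 0; 0->0 ok
  pos 21: x in {0}, choose 0; 0->0 ok
  pos 22: y in {1,2}, choose 1; 0->1 ok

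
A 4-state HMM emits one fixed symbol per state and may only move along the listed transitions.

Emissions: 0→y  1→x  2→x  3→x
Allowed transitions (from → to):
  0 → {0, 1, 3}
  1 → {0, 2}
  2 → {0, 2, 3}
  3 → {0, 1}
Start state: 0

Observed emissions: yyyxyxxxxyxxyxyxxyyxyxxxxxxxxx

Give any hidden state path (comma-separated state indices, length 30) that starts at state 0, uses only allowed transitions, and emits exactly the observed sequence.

0,0,0,1,0,3,1,2,2,0,3,1,0,1,0,3,1,0,0,3,0,3,1,2,3,1,2,2,3,1

  pos 0: y in {0}, choose 0; start
  pos 1: y in {0}, choose 0; 0->0 ok
  pos 2: y in {0}, choose 0; 0->0 ok
  pos 3: x in {1,2,3}, choose 1; 0->1 ok
  pos 4: y in {0}, choose 0; 1->0 ok
  pos 5: x in {1,2,3}, choose 3; 0->3 ok
  pos 6: x in {1,2,3}, choose 1; 3->1 ok
  pos 7: x in {1,2,3}, choose 2; 1->2 ok
  pos 8: x in {1,2,3}, choose 2; 2->2 ok
  pos 9: y in {0}, choose 0; 2->0 ok
  pos 10: x in {1,2,3}, choose 3; 0->3 ok
  pos 11: x in {1,2,3}, choose 1; 3->1 ok
  pos 12: y in {0}, choose 0; 1->0 ok
  pos 13: x in {1,2,3}, choose 1; 0->1 ok
  pos 14: y in {0}, choose 0; 1->0 ok
  pos 15: x in {1,2,3}, choose 3; 0->3 ok
  pos 16: x in {1,2,3}, choose 1; 3->1 ok
  pos 17: y in {0}, choose 0; 1->0 ok
  pos 18: y in {0}, choose 0; 0->0 ok
  pos 19: x in {1,2,3}, choose 3; 0->3 ok
  pos 20: y in {0}, choose 0; 3->0 ok
  pos 21: x in {1,2,3}, choose 3; 0->3 ok
  pos 22: x in {1,2,3}, choose 1; 3->1 ok
  pos 23: x in {1,2,3}, choose 2; 1->2 ok
  pos 24: x in {1,2,3}, choose 3; 2->3 ok
  pos 25: x in {1,2,3}, choose 1; 3->1 ok
  pos 26: x in {1,2,3}, choose 2; 1->2 ok
  pos 27: x in {1,2,3}, choose 2; 2->2 ok
  pos 28: x in {1,2,3}, choose 3; 2->3 ok
  pos 29: x in {1,2,3}, choose 1; 3->1 ok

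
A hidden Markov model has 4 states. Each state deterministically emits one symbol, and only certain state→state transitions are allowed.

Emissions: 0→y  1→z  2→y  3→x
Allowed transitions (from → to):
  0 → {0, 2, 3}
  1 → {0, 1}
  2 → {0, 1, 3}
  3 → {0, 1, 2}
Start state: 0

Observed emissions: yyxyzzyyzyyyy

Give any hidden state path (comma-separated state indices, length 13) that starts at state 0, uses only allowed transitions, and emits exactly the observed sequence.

  t0 'y' -> {0,2}, take 0 (start)
  t1 'y' -> {0,2}, take 2 (0->2 ok)
  t2 'x' -> {3}, take 3 (2->3 ok)
  t3 'y' -> {0,2}, take 2 (3->2 ok)
  t4 'z' -> {1}, take 1 (2->1 ok)
  t5 'z' -> {1}, take 1 (1->1 ok)
  t6 'y' -> {0,2}, take 0 (1->0 ok)
  t7 'y' -> {0,2}, take 2 (0->2 ok)
  t8 'z' -> {1}, take 1 (2->1 ok)
  t9 'y' -> {0,2}, take 0 (1->0 ok)
  t10 'y' -> {0,2}, take 0 (0->0 ok)
  t11 'y' -> {0,2}, take 0 (0->0 ok)
  t12 'y' -> {0,2}, take 2 (0->2 ok)

0,2,3,2,1,1,0,2,1,0,0,0,2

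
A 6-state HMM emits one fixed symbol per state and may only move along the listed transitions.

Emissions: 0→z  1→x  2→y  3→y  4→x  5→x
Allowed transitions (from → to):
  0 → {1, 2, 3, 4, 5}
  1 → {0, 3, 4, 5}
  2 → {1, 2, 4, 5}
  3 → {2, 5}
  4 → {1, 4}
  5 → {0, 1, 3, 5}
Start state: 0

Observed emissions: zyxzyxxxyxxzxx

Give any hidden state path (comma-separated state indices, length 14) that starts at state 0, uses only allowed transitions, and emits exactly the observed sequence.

0,2,1,0,2,5,5,5,3,5,1,0,1,4

  0: obs=z cand={0} pick 0 [start]
  1: obs=y cand={2,3} pick 2 [0->2 ok]
  2: obs=x cand={1,4,5} pick 1 [2->1 ok]
  3: obs=z cand={0} pick 0 [1->0 ok]
  4: obs=y cand={2,3} pick 2 [0->2 ok]
  5: obs=x cand={1,4,5} pick 5 [2->5 ok]
  6: obs=x cand={1,4,5} pick 5 [5->5 ok]
  7: obs=x cand={1,4,5} pick 5 [5->5 ok]
  8: obs=y cand={2,3} pick 3 [5->3 ok]
  9: obs=x cand={1,4,5} pick 5 [3->5 ok]
  10: obs=x cand={1,4,5} pick 1 [5->1 ok]
  11: obs=z cand={0} pick 0 [1->0 ok]
  12: obs=x cand={1,4,5} pick 1 [0->1 ok]
  13: obs=x cand={1,4,5} pick 4 [1->4 ok]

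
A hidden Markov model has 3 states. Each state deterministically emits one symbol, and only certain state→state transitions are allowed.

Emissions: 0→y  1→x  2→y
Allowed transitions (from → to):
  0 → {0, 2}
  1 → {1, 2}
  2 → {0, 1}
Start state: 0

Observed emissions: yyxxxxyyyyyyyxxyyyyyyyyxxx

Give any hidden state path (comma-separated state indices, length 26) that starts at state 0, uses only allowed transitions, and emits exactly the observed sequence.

0,2,1,1,1,1,2,0,0,0,2,0,2,1,1,2,0,2,0,0,0,0,2,1,1,1

  pos 0: y in {0,2}, choose 0; start
  pos 1: y in {0,2}, choose 2; 0->2 ok
  pos 2: x in {1}, choose 1; 2->1 ok
  pos 3: x in {1}, choose 1; 1->1 ok
  pos 4: x in {1}, choose 1; 1->1 ok
  pos 5: x in {1}, choose 1; 1->1 ok
  pos 6: y in {0,2}, choose 2; 1->2 ok
  pos 7: y in {0,2}, choose 0; 2->0 ok
  pos 8: y in {0,2}, choose 0; 0->0 ok
  pos 9: y in {0,2}, choose 0; 0->0 ok
  pos 10: y in {0,2}, choose 2; 0->2 ok
  pos 11: y in {0,2}, choose 0; 2->0 ok
  pos 12: y in {0,2}, choose 2; 0->2 ok
  pos 13: x in {1}, choose 1; 2->1 ok
  pos 14: x in {1}, choose 1; 1->1 ok
  pos 15: y in {0,2}, choose 2; 1->2 ok
  pos 16: y in {0,2}, choose 0; 2->0 ok
  pos 17: y in {0,2}, choose 2; 0->2 ok
  pos 18: y in {0,2}, choose 0; 2->0 ok
  pos 19: y in {0,2}, choose 0; 0->0 ok
  pos 20: y in {0,2}, choose 0; 0->0 ok
  pos 21: y in {0,2}, choose 0; 0->0 ok
  pos 22: y in {0,2}, choose 2; 0->2 ok
  pos 23: x in {1}, choose 1; 2->1 ok
  pos 24: x in {1}, choose 1; 1->1 ok
  pos 25: x in {1}, choose 1; 1->1 ok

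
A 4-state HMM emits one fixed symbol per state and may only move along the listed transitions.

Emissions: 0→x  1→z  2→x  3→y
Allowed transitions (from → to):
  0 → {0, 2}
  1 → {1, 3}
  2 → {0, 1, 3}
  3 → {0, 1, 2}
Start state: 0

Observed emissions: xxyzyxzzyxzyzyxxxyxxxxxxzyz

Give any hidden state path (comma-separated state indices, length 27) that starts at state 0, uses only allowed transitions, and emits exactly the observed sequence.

0,2,3,1,3,2,1,1,3,2,1,3,1,3,0,0,2,3,0,2,0,0,0,2,1,3,1

  pos 0: x in {0,2}, choose 0; start
  pos 1: x in {0,2}, choose 2; 0->2 ok
  pos 2: y in {3}, choose 3; 2->3 ok
  pos 3: z in {1}, choose 1; 3->1 ok
  pos 4: y in {3}, choose 3; 1->3 ok
  pos 5: x in {0,2}, choose 2; 3->2 ok
  pos 6: z in {1}, choose 1; 2->1 ok
  pos 7: z in {1}, choose 1; 1->1 ok
  pos 8: y in {3}, choose 3; 1->3 ok
  pos 9: x in {0,2}, choose 2; 3->2 ok
  pos 10: z in {1}, choose 1; 2->1 ok
  pos 11: y in {3}, choose 3; 1->3 ok
  pos 12: z in {1}, choose 1; 3->1 ok
  pos 13: y in {3}, choose 3; 1->3 ok
  pos 14: x in {0,2}, choose 0; 3->0 ok
  pos 15: x in {0,2}, choose 0; 0->0 ok
  pos 16: x in {0,2}, choose 2; 0->2 ok
  pos 17: y in {3}, choose 3; 2->3 ok
  pos 18: x in {0,2}, choose 0; 3->0 ok
  pos 19: x in {0,2}, choose 2; 0->2 ok
  pos 20: x in {0,2}, choose 0; 2->0 ok
  pos 21: x in {0,2}, choose 0; 0->0 ok
  pos 22: x in {0,2}, choose 0; 0->0 ok
  pos 23: x in {0,2}, choose 2; 0->2 ok
  pos 24: z in {1}, choose 1; 2->1 ok
  pos 25: y in {3}, choose 3; 1->3 ok
  pos 26: z in {1}, choose 1; 3->1 ok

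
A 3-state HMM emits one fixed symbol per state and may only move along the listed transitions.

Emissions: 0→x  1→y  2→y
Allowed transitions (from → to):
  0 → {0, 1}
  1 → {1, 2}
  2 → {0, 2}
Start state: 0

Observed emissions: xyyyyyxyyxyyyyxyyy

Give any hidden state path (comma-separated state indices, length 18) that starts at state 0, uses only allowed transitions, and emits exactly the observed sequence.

  pos 0: x in {0}, choose 0; start
  pos 1: y in {1,2}, choose 1; 0->1 ok
  pos 2: y in {1,2}, choose 1; 1->1 ok
  pos 3: y in {1,2}, choose 2; 1->2 ok
  pos 4: y in {1,2}, choose 2; 2->2 ok
  pos 5: y in {1,2}, choose 2; 2->2 ok
  pos 6: x in {0}, choose 0; 2->0 ok
  pos 7: y in {1,2}, choose 1; 0->1 ok
  pos 8: y in {1,2}, choose 2; 1->2 ok
  pos 9: x in {0}, choose 0; 2->0 ok
  pos 10: y in {1,2}, choose 1; 0->1 ok
  pos 11: y in {1,2}, choose 1; 1->1 ok
  pos 12: y in {1,2}, choose 1; 1->1 ok
  pos 13: y in {1,2}, choose 2; 1->2 ok
  pos 14: x in {0}, choose 0; 2->0 ok
  pos 15: y in {1,2}, choose 1; 0->1 ok
  pos 16: y in {1,2}, choose 1; 1->1 ok
  pos 17: y in {1,2}, choose 1; 1->1 ok

0,1,1,2,2,2,0,1,2,0,1,1,1,2,0,1,1,1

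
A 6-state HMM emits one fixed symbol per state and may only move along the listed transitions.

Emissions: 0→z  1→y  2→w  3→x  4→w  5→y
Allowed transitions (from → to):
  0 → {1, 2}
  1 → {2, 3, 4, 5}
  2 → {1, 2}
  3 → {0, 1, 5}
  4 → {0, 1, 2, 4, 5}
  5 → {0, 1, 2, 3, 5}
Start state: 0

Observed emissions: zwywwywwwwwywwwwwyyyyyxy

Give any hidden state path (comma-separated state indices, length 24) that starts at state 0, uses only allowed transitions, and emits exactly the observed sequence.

  pos 0: z in {0}, choose 0; start
  pos 1: w in {2,4}, choose 2; 0->2 ok
  pos 2: y in {1,5}, choose 1; 2->1 ok
  pos 3: w in {2,4}, choose 2; 1->2 ok
  pos 4: w in {2,4}, choose 2; 2->2 ok
  pos 5: y in {1,5}, choose 1; 2->1 ok
  pos 6: w in {2,4}, choose 2; 1->2 ok
  pos 7: w in {2,4}, choose 2; 2->2 ok
  pos 8: w in {2,4}, choose 2; 2->2 ok
  pos 9: w in {2,4}, choose 2; 2->2 ok
  pos 10: w in {2,4}, choose 2; 2->2 ok
  pos 11: y in {1,5}, choose 1; 2->1 ok
  pos 12: w in {2,4}, choose 4; 1->4 ok
  pos 13: w in {2,4}, choose 4; 4->4 ok
  pos 14: w in {2,4}, choose 4; 4->4 ok
  pos 15: w in {2,4}, choose 2; 4->2 ok
  pos 16: w in {2,4}, choose 2; 2->2 ok
  pos 17: y in {1,5}, choose 1; 2->1 ok
  pos 18: y in {1,5}, choose 5; 1->5 ok
  pos 19: y in {1,5}, choose 5; 5->5 ok
  pos 20: y in {1,5}, choose 5; 5->5 ok
  pos 21: y in {1,5}, choose 1; 5->1 ok
  pos 22: x in {3}, choose 3; 1->3 ok
  pos 23: y in {1,5}, choose 5; 3->5 ok

0,2,1,2,2,1,2,2,2,2,2,1,4,4,4,2,2,1,5,5,5,1,3,5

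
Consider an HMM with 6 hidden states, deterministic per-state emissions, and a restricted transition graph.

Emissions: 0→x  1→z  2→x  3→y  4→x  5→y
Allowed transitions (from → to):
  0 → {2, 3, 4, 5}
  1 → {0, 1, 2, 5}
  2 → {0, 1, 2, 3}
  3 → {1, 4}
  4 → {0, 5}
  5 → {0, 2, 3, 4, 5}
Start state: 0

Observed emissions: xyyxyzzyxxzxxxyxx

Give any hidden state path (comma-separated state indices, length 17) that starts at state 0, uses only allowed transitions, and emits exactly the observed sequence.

  0: obs=x cand={0,2,4} pick 0 [start]
  1: obs=y cand={3,5} pick 5 [0->5 ok]
  2: obs=y cand={3,5} pick 5 [5->5 ok]
  3: obs=x cand={0,2,4} pick 0 [5->0 ok]
  4: obs=y cand={3,5} pick 3 [0->3 ok]
  5: obs=z cand={1} pick 1 [3->1 ok]
  6: obs=z cand={1} pick 1 [1->1 ok]
  7: obs=y cand={3,5} pick 5 [1->5 ok]
  8: obs=x cand={0,2,4} pick 0 [5->0 ok]
  9: obs=x cand={0,2,4} pick 2 [0->2 ok]
  10: obs=z cand={1} pick 1 [2->1 ok]
  11: obs=x cand={0,2,4} pick 0 [1->0 ok]
  12: obs=x cand={0,2,4} pick 4 [0->4 ok]
  13: obs=x cand={0,2,4} pick 0 [4->0 ok]
  14: obs=y cand={3,5} pick 3 [0->3 ok]
  15: obs=x cand={0,2,4} pick 4 [3->4 ok]
  16: obs=x cand={0,2,4} pick 0 [4->0 ok]

0,5,5,0,3,1,1,5,0,2,1,0,4,0,3,4,0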